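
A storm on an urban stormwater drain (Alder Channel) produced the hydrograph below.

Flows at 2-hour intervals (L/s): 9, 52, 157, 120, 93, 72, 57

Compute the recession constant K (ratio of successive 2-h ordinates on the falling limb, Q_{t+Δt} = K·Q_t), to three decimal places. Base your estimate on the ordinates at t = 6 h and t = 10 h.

Using the recession-limb readings at t = 6 h and t = 10 h: Q falls from 120 to 72 L/s over 2 intervals.
K = (Q₂/Q₁)^(1/2) = (72/120)^(1/2) = 0.775.

K ≈ 0.775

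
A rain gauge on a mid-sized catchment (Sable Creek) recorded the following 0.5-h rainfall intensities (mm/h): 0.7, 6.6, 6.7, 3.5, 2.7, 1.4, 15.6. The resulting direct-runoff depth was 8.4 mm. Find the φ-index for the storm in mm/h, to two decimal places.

Only the 3 blocks with intensity above φ contribute runoff: 6.6, 6.7, 15.6 mm/h.
Σ(I−φ)·Δt = d  ⇒  (6.6+6.7+15.6 − 3φ)·0.5 = 8.4
φ = (28.90 − 8.4/0.5) / 3 = 4.03 mm/h.

φ ≈ 4.03 mm/h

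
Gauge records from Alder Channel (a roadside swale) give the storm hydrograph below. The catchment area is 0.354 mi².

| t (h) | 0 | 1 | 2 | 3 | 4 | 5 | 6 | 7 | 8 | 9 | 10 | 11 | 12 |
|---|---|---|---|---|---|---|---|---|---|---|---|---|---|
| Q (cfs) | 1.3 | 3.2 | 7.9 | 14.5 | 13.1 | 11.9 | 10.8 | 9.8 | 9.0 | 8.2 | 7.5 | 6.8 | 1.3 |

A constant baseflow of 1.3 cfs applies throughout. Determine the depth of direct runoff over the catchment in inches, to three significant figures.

Direct runoff: 0.0, 1.9, 6.6, 13.2, 11.8, 10.6, 9.5, 8.5, 7.7, 6.9, 6.2, 5.5, 0.0 cfs; ΣQ_DR = 88.40 cfs.
V = ΣQ_DR · Δt = 88.40 × 3600 s = 3.182 × 10^5 ft³.
Over A = 0.354 mi², depth = V / A = 0.387 in.

d ≈ 0.387 in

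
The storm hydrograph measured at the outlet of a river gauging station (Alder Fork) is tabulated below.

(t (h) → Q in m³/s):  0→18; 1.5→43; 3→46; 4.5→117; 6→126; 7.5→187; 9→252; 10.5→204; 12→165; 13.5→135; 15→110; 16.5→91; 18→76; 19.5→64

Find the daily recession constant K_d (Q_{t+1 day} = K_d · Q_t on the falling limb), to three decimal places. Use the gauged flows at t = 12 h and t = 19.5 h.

Between t = 12 h and t = 19.5 h the flow falls from 165 to 64 m³/s over 5×1.5 h = 7.5 h.
Per-interval ratio K = (64/165)^(1/5) = 0.8274; K_d = K^(24/1.5) = 0.048.

K_d ≈ 0.048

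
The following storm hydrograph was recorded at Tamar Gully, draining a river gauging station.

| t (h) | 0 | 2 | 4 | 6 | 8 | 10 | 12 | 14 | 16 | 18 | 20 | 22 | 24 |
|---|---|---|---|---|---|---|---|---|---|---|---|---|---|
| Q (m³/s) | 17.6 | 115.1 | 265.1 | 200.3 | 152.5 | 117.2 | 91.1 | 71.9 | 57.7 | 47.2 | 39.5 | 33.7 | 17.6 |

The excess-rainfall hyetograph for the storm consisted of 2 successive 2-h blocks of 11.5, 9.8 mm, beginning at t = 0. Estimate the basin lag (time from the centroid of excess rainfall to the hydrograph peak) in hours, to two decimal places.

Centroid of excess rainfall: t_c = Σ P_i·t̄_i / ΣP_i = 1.9202 h (block centres at 1, 3 h).
Hydrograph peak occurs at t = 4 h, so basin lag t_L = 4 − 1.9202 = 2.08 h.

t_L ≈ 2.08 h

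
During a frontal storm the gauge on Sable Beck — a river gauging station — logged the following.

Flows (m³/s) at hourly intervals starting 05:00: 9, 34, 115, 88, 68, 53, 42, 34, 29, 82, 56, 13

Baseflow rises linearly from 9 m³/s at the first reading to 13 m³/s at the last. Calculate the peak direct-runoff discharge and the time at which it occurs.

Subtracting baseflow gives direct-runoff ordinates: 0.00, 24.64, 105.27, 77.91, 57.55, 42.18, 30.82, 22.45, 17.09, 69.73, 43.36, 0.00 m³/s.
The maximum is 105.27 m³/s, occurring at the reading for t = 07:00.

Q_p = 105.27 m³/s at t = 07:00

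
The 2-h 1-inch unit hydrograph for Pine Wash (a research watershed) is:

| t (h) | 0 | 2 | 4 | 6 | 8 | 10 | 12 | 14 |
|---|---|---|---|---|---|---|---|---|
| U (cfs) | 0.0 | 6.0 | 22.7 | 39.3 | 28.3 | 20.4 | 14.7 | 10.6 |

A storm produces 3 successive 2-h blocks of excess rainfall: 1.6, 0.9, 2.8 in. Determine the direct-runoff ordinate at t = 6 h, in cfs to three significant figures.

Q ≈ 100 cfs

By discrete convolution, Q_j = Σ (P_i / 1 in) · U_{j−i}.
At t = 6 h (j=3): Q = (1.6/1)·39.3 + (0.9/1)·22.7 + (2.8/1)·6.0 = 100 cfs.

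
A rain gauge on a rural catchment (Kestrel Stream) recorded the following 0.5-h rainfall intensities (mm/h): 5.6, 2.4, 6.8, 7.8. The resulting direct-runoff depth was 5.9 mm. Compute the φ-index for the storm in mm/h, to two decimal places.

Only the 3 blocks with intensity above φ contribute runoff: 5.6, 6.8, 7.8 mm/h.
Σ(I−φ)·Δt = d  ⇒  (5.6+6.8+7.8 − 3φ)·0.5 = 5.9
φ = (20.20 − 5.9/0.5) / 3 = 2.80 mm/h.

φ ≈ 2.80 mm/h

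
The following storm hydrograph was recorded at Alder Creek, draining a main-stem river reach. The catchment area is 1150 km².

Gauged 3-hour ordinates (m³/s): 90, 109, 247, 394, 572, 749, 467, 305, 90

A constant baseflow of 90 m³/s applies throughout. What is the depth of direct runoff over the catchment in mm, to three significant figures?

Direct runoff: 0.0, 19.0, 157.0, 304.0, 482.0, 659.0, 377.0, 215.0, 0.0 m³/s; ΣQ_DR = 2213 m³/s.
V = ΣQ_DR · Δt = 2213 × 10800 s = 2.390 × 10^7 m³.
Over A = 1150 km², depth = V / A = 20.8 mm.

d ≈ 20.8 mm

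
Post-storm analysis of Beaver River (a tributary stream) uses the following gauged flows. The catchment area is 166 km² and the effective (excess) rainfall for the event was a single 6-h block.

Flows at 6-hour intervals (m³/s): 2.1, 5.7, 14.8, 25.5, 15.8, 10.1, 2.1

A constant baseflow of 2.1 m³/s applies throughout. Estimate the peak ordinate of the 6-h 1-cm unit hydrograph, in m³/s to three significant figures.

U_p ≈ 29.3 m³/s

Direct runoff: 0.0, 3.6, 12.7, 23.4, 13.7, 8.0, 0.0 m³/s; ΣQ_DR = 61.40 m³/s, peak = 23.4 m³/s.
Runoff depth d = ΣQ_DR·Δt / A = 61.40 × 21600 / (166 km²) = 7.989 mm.
The 1-cm UH is the DRH scaled by (10 mm)/d, so U_p = 23.4 × 10/7.989 = 29.3 m³/s.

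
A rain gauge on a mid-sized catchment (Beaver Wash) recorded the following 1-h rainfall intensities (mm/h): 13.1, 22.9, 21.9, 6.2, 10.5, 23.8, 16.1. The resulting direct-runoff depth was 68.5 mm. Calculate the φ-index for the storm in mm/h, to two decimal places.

φ ≈ 6.63 mm/h

Only the 6 blocks with intensity above φ contribute runoff: 13.1, 22.9, 21.9, 10.5, 23.8, 16.1 mm/h.
Σ(I−φ)·Δt = d  ⇒  (13.1+22.9+21.9+10.5+23.8+16.1 − 6φ)·1 = 68.5
φ = (108.3 − 68.5/1) / 6 = 6.63 mm/h.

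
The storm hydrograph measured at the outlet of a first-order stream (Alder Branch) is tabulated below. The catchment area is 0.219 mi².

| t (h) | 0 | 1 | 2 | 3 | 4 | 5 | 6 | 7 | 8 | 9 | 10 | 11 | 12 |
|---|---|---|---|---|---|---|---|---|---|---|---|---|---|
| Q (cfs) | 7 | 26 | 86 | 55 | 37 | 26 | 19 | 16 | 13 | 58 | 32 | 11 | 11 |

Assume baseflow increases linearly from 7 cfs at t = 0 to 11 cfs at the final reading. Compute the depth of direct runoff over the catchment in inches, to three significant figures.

d ≈ 1.98 in

Direct runoff: 0.00, 18.67, 78.33, 47.00, 28.67, 17.33, 10.00, 6.67, 3.33, 48.00, 21.67, 0.33, 0.00 cfs; ΣQ_DR = 280.0 cfs.
V = ΣQ_DR · Δt = 280.0 × 3600 s = 1.008 × 10^6 ft³.
Over A = 0.219 mi², depth = V / A = 1.98 in.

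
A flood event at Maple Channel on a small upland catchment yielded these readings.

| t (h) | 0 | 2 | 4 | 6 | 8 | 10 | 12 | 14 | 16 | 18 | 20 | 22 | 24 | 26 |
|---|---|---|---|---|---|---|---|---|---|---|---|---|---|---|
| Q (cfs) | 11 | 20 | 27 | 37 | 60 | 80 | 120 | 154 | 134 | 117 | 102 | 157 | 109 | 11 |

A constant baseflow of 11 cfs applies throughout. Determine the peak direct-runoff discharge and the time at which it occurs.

Subtracting baseflow gives direct-runoff ordinates: 0.0, 9.0, 16.0, 26.0, 49.0, 69.0, 109.0, 143.0, 123.0, 106.0, 91.0, 146.0, 98.0, 0.0 cfs.
The maximum is 146.0 cfs, occurring at the reading for t = 22 h.

Q_p = 146.0 cfs at t = 22 h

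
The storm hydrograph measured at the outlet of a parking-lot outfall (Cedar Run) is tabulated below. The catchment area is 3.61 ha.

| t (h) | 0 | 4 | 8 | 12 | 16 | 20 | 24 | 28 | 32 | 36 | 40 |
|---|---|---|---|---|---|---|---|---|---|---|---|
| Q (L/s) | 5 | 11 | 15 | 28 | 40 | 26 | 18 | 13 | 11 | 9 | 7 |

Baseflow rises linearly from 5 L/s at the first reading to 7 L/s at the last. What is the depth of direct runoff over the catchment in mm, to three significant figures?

d ≈ 46.7 mm

Direct runoff: 0.00, 5.80, 9.60, 22.40, 34.20, 20.00, 11.80, 6.60, 4.40, 2.20, 0.00 L/s; ΣQ_DR = 117.0 L/s.
V = ΣQ_DR · Δt = 117.0 × 14400 s = 1.685 × 10^6 L.
Over A = 3.61 ha, depth = V / A = 46.7 mm.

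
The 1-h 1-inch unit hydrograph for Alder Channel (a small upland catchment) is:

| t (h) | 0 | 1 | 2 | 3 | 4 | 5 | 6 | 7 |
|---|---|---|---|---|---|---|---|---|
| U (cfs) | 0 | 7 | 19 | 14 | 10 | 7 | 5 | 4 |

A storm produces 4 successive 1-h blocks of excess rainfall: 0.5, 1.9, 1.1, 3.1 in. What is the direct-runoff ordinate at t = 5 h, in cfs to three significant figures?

By discrete convolution, Q_j = Σ (P_i / 1 in) · U_{j−i}.
At t = 5 h (j=5): Q = (0.5/1)·7 + (1.9/1)·10 + (1.1/1)·14 + (3.1/1)·19 = 96.8 cfs.

Q ≈ 96.8 cfs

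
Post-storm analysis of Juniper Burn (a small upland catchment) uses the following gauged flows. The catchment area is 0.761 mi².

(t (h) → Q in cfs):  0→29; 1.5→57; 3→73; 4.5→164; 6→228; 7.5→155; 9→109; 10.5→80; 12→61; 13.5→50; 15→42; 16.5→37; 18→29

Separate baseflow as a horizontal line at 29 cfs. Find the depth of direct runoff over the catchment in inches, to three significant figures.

Direct runoff: 0.0, 28.0, 44.0, 135.0, 199.0, 126.0, 80.0, 51.0, 32.0, 21.0, 13.0, 8.0, 0.0 cfs; ΣQ_DR = 737.0 cfs.
V = ΣQ_DR · Δt = 737.0 × 5400 s = 3.980 × 10^6 ft³.
Over A = 0.761 mi², depth = V / A = 2.25 in.

d ≈ 2.25 in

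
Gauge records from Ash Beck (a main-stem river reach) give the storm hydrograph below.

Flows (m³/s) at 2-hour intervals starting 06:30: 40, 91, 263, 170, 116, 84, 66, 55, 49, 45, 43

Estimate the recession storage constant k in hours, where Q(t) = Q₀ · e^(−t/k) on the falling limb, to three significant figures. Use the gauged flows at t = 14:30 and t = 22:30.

On the falling limb, Q drops from 116 to 49 m³/s between t = 14:30 and t = 22:30 (Δt = 8 h).
k = −Δt / ln(Q₂/Q₁) = −8 / ln(49/116) = 9.28 h.

k ≈ 9.28 h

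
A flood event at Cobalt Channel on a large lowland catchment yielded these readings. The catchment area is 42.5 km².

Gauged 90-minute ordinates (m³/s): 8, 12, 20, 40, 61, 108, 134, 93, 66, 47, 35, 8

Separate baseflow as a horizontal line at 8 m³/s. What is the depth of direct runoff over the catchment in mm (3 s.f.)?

Direct runoff: 0.0, 4.0, 12.0, 32.0, 53.0, 100.0, 126.0, 85.0, 58.0, 39.0, 27.0, 0.0 m³/s; ΣQ_DR = 536.0 m³/s.
V = ΣQ_DR · Δt = 536.0 × 5400 s = 2.894 × 10^6 m³.
Over A = 42.5 km², depth = V / A = 68.1 mm.

d ≈ 68.1 mm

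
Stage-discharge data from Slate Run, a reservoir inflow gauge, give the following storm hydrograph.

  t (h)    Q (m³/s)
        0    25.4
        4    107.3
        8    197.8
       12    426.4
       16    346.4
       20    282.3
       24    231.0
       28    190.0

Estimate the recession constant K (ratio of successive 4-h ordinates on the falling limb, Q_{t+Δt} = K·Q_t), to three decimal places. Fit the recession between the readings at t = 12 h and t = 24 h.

K ≈ 0.815

Using the recession-limb readings at t = 12 h and t = 24 h: Q falls from 426.4 to 231.0 m³/s over 3 intervals.
K = (Q₂/Q₁)^(1/3) = (231.0/426.4)^(1/3) = 0.815.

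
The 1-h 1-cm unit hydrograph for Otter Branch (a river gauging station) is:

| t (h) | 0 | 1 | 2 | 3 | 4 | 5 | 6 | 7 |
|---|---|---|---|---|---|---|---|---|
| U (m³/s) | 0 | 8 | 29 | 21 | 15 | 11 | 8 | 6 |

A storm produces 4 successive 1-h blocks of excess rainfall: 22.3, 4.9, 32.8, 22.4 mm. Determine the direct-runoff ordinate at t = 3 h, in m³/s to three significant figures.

By discrete convolution, Q_j = Σ (P_i / 10 mm) · U_{j−i}.
At t = 3 h (j=3): Q = (22.3/10)·21 + (4.9/10)·29 + (32.8/10)·8 + (22.4/10)·0 = 87.3 m³/s.

Q ≈ 87.3 m³/s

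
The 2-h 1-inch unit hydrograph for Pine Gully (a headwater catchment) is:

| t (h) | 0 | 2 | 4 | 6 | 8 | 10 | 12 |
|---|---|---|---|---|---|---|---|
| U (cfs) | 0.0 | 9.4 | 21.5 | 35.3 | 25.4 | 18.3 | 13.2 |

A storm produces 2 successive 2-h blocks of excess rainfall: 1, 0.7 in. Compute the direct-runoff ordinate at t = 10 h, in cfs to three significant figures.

Q ≈ 36.1 cfs

By discrete convolution, Q_j = Σ (P_i / 1 in) · U_{j−i}.
At t = 10 h (j=5): Q = (1/1)·18.3 + (0.7/1)·25.4 = 36.1 cfs.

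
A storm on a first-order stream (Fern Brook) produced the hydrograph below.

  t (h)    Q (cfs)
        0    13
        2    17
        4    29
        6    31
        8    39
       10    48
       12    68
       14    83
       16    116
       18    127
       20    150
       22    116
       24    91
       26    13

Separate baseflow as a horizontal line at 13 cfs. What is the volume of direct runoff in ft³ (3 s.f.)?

V ≈ 5.46 × 10^6 ft³

Direct-runoff ordinates (Q − Q_b): 0.0, 4.0, 16.0, 18.0, 26.0, 35.0, 55.0, 70.0, 103.0, 114.0, 137.0, 103.0, 78.0, 0.0 cfs.
ΣQ_DR = 759.0 cfs.
With Δt = 2 h = 7200 s, V = ΣQ_DR · Δt = 759.0 × 7200 = 5.46 × 10^6 ft³.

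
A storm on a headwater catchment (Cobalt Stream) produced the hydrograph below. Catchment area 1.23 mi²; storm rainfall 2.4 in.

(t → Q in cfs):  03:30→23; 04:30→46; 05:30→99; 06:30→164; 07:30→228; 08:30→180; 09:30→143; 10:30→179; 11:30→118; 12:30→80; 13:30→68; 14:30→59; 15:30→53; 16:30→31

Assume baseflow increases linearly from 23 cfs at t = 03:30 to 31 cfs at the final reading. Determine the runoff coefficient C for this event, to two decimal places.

C ≈ 0.57

ΣQ_DR = 1093 cfs; V = ΣQ_DR·Δt = 3.935 × 10^6 ft³.
Runoff depth d = V / A = 1.377 in.
C = d / P = 1.377 / 2.4 = 0.57.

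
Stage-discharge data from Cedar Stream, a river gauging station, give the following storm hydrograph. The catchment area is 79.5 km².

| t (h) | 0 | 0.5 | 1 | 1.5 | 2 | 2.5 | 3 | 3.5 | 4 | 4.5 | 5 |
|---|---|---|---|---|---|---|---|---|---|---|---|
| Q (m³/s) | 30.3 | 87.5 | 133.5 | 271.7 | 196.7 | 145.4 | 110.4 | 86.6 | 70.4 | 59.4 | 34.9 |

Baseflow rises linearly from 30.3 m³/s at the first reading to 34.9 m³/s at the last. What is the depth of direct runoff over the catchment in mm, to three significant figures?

Direct runoff: 0.00, 56.74, 102.28, 240.02, 164.56, 112.80, 77.34, 53.08, 36.42, 24.96, 0.00 m³/s; ΣQ_DR = 868.2 m³/s.
V = ΣQ_DR · Δt = 868.2 × 1800 s = 1.563 × 10^6 m³.
Over A = 79.5 km², depth = V / A = 19.7 mm.

d ≈ 19.7 mm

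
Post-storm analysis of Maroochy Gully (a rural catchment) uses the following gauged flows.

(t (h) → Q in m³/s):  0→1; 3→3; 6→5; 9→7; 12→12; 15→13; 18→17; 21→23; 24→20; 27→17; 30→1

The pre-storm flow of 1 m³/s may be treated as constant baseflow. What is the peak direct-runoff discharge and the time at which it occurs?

Q_p = 22.0 m³/s at t = 21 h

Subtracting baseflow gives direct-runoff ordinates: 0.0, 2.0, 4.0, 6.0, 11.0, 12.0, 16.0, 22.0, 19.0, 16.0, 0.0 m³/s.
The maximum is 22.0 m³/s, occurring at the reading for t = 21 h.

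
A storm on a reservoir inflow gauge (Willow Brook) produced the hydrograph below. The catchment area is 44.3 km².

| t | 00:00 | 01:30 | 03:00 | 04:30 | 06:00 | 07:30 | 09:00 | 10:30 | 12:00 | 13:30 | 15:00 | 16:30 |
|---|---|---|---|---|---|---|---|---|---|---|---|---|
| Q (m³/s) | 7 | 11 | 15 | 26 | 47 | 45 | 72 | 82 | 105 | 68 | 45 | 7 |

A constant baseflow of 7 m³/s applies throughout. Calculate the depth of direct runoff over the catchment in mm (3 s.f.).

Direct runoff: 0.0, 4.0, 8.0, 19.0, 40.0, 38.0, 65.0, 75.0, 98.0, 61.0, 38.0, 0.0 m³/s; ΣQ_DR = 446.0 m³/s.
V = ΣQ_DR · Δt = 446.0 × 5400 s = 2.408 × 10^6 m³.
Over A = 44.3 km², depth = V / A = 54.4 mm.

d ≈ 54.4 mm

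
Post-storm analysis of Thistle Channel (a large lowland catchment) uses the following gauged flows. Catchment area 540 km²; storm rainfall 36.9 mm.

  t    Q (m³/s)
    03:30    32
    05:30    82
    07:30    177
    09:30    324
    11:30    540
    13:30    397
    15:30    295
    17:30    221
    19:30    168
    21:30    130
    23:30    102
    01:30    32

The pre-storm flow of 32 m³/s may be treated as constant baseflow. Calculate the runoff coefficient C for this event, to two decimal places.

ΣQ_DR = 2116 m³/s; V = ΣQ_DR·Δt = 1.524 × 10^7 m³.
Runoff depth d = V / A = 28.21 mm.
C = d / P = 28.21 / 36.9 = 0.76.

C ≈ 0.76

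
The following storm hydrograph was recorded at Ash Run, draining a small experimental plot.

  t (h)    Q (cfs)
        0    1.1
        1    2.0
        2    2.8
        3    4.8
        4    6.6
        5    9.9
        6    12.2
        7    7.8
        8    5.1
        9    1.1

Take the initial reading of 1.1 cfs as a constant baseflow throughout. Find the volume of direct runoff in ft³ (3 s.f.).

V ≈ 1.53 × 10^5 ft³

Direct-runoff ordinates (Q − Q_b): 0.0, 0.9, 1.7, 3.7, 5.5, 8.8, 11.1, 6.7, 4.0, 0.0 cfs.
ΣQ_DR = 42.40 cfs.
With Δt = 1 h = 3600 s, V = ΣQ_DR · Δt = 42.40 × 3600 = 1.53 × 10^5 ft³.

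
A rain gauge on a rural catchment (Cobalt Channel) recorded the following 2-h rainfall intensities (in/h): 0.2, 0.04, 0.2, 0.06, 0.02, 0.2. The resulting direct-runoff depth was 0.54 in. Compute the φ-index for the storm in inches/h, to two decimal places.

φ ≈ 0.11 in/h

Only the 3 blocks with intensity above φ contribute runoff: 0.2, 0.2, 0.2 in/h.
Σ(I−φ)·Δt = d  ⇒  (0.2+0.2+0.2 − 3φ)·2 = 0.54
φ = (0.6000 − 0.54/2) / 3 = 0.11 in/h.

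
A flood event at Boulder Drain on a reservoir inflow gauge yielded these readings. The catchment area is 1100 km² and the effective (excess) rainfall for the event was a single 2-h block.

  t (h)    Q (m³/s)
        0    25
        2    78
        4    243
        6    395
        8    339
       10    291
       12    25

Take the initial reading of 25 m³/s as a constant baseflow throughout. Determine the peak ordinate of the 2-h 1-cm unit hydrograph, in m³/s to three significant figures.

U_p ≈ 463 m³/s

Direct runoff: 0.0, 53.0, 218.0, 370.0, 314.0, 266.0, 0.0 m³/s; ΣQ_DR = 1221 m³/s, peak = 370.0 m³/s.
Runoff depth d = ΣQ_DR·Δt / A = 1221 × 7200 / (1100 km²) = 7.992 mm.
The 1-cm UH is the DRH scaled by (10 mm)/d, so U_p = 370.0 × 10/7.992 = 463 m³/s.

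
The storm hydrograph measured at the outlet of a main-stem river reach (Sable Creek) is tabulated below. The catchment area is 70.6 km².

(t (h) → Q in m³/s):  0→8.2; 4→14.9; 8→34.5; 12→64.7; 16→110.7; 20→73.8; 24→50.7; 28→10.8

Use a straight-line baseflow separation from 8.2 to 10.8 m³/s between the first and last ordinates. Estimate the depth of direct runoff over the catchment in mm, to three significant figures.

d ≈ 59.6 mm

Direct runoff: 0.00, 6.33, 25.56, 55.39, 101.01, 63.74, 40.27, 0.00 m³/s; ΣQ_DR = 292.3 m³/s.
V = ΣQ_DR · Δt = 292.3 × 14400 s = 4.209 × 10^6 m³.
Over A = 70.6 km², depth = V / A = 59.6 mm.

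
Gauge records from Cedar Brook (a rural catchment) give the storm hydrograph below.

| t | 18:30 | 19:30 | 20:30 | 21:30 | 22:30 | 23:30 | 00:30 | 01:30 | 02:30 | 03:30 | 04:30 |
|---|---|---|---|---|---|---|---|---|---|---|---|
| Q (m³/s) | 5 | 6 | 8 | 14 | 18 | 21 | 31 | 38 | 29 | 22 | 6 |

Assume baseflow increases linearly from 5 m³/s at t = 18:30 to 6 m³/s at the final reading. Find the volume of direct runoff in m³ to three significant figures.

Direct-runoff ordinates (Q − Q_b): 0.00, 0.90, 2.80, 8.70, 12.60, 15.50, 25.40, 32.30, 23.20, 16.10, 0.00 m³/s.
ΣQ_DR = 137.5 m³/s.
With Δt = 1 h = 3600 s, V = ΣQ_DR · Δt = 137.5 × 3600 = 4.95 × 10^5 m³.

V ≈ 4.95 × 10^5 m³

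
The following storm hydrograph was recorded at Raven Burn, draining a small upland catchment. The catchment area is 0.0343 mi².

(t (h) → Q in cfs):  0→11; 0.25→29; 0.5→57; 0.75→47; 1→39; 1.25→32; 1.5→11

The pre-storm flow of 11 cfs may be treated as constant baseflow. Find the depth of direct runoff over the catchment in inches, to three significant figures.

Direct runoff: 0.0, 18.0, 46.0, 36.0, 28.0, 21.0, 0.0 cfs; ΣQ_DR = 149.0 cfs.
V = ΣQ_DR · Δt = 149.0 × 900 s = 1.341 × 10^5 ft³.
Over A = 0.0343 mi², depth = V / A = 1.68 in.

d ≈ 1.68 in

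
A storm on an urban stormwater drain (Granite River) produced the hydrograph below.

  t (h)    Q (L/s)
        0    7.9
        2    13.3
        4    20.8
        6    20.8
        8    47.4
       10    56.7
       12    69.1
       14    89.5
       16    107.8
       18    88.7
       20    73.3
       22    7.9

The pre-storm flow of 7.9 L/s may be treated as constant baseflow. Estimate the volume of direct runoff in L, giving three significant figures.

V ≈ 3.66 × 10^6 L

Direct-runoff ordinates (Q − Q_b): 0.0, 5.4, 12.9, 12.9, 39.5, 48.8, 61.2, 81.6, 99.9, 80.8, 65.4, 0.0 L/s.
ΣQ_DR = 508.4 L/s.
With Δt = 2 h = 7200 s, V = ΣQ_DR · Δt = 508.4 × 7200 = 3.66 × 10^6 L.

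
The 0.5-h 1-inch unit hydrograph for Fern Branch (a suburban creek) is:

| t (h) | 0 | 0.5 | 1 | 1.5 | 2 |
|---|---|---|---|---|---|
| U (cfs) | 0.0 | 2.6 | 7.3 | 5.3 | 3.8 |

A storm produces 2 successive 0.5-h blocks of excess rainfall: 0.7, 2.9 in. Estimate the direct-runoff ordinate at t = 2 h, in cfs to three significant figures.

By discrete convolution, Q_j = Σ (P_i / 1 in) · U_{j−i}.
At t = 2 h (j=4): Q = (0.7/1)·3.8 + (2.9/1)·5.3 = 18.0 cfs.

Q ≈ 18.0 cfs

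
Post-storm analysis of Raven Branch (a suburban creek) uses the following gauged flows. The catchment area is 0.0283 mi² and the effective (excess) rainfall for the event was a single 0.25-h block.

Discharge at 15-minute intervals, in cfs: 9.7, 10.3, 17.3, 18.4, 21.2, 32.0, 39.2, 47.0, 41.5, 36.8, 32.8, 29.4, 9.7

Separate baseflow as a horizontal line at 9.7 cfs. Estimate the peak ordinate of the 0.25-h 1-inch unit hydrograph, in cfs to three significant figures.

Direct runoff: 0.0, 0.6, 7.6, 8.7, 11.5, 22.3, 29.5, 37.3, 31.8, 27.1, 23.1, 19.7, 0.0 cfs; ΣQ_DR = 219.2 cfs, peak = 37.3 cfs.
Runoff depth d = ΣQ_DR·Δt / A = 219.2 × 900 / (0.0283 mi²) = 3.001 in.
The 1-inch UH is the DRH scaled by (1 in)/d, so U_p = 37.3 × 1/3.001 = 12.4 cfs.

U_p ≈ 12.4 cfs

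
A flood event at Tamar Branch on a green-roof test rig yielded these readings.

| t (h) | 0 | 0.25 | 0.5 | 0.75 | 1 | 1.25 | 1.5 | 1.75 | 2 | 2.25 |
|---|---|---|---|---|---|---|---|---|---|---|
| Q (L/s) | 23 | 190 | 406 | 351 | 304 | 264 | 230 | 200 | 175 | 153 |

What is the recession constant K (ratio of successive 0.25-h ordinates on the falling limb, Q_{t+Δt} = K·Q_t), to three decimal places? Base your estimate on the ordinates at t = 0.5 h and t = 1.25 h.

Using the recession-limb readings at t = 0.5 h and t = 1.25 h: Q falls from 406 to 264 L/s over 3 intervals.
K = (Q₂/Q₁)^(1/3) = (264/406)^(1/3) = 0.866.

K ≈ 0.866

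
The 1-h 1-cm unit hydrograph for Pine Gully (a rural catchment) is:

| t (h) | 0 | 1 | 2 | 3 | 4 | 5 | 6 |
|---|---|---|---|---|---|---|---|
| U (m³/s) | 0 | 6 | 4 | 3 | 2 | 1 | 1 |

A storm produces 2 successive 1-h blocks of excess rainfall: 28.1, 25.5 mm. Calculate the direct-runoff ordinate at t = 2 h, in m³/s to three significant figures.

Q ≈ 26.5 m³/s

By discrete convolution, Q_j = Σ (P_i / 10 mm) · U_{j−i}.
At t = 2 h (j=2): Q = (28.1/10)·4 + (25.5/10)·6 = 26.5 m³/s.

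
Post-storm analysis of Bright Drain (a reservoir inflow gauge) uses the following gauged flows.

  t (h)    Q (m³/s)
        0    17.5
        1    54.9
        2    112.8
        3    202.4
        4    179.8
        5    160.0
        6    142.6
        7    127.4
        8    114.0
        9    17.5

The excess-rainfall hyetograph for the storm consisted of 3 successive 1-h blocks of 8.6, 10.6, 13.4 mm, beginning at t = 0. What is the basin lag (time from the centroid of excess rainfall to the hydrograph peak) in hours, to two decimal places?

Centroid of excess rainfall: t_c = Σ P_i·t̄_i / ΣP_i = 1.6472 h (block centres at 0.5, 1.5, 2.5 h).
Hydrograph peak occurs at t = 3 h, so basin lag t_L = 3 − 1.6472 = 1.35 h.

t_L ≈ 1.35 h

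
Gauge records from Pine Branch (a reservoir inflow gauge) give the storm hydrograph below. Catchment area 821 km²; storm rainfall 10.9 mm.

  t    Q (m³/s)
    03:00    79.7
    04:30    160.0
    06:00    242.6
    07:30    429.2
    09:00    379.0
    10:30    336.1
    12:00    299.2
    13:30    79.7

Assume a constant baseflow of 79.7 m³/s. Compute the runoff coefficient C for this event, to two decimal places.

C ≈ 0.83

ΣQ_DR = 1368 m³/s; V = ΣQ_DR·Δt = 7.387 × 10^6 m³.
Runoff depth d = V / A = 8.997 mm.
C = d / P = 8.997 / 10.9 = 0.83.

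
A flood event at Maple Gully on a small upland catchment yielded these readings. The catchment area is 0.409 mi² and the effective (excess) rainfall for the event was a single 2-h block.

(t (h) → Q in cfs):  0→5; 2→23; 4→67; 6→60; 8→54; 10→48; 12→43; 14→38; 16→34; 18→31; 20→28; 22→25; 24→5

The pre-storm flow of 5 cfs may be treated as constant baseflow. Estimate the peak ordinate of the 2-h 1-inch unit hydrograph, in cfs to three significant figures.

U_p ≈ 20.7 cfs

Direct runoff: 0.0, 18.0, 62.0, 55.0, 49.0, 43.0, 38.0, 33.0, 29.0, 26.0, 23.0, 20.0, 0.0 cfs; ΣQ_DR = 396.0 cfs, peak = 62.0 cfs.
Runoff depth d = ΣQ_DR·Δt / A = 396.0 × 7200 / (0.409 mi²) = 3.001 in.
The 1-inch UH is the DRH scaled by (1 in)/d, so U_p = 62.0 × 1/3.001 = 20.7 cfs.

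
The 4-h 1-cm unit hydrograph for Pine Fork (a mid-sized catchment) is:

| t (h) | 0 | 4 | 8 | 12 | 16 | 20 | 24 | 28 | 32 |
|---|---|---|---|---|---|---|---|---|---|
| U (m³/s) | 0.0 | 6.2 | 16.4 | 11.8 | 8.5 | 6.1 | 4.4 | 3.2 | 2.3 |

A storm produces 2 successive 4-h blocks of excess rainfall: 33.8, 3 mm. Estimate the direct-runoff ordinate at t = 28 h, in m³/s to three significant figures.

By discrete convolution, Q_j = Σ (P_i / 10 mm) · U_{j−i}.
At t = 28 h (j=7): Q = (33.8/10)·3.2 + (3/10)·4.4 = 12.1 m³/s.

Q ≈ 12.1 m³/s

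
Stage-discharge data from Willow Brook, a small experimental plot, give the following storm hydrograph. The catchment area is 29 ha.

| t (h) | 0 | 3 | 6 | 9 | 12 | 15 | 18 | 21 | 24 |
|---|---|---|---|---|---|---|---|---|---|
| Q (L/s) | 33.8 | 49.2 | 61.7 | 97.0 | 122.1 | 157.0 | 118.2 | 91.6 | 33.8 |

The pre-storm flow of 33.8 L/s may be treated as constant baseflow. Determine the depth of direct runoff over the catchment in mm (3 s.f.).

Direct runoff: 0.0, 15.4, 27.9, 63.2, 88.3, 123.2, 84.4, 57.8, 0.0 L/s; ΣQ_DR = 460.2 L/s.
V = ΣQ_DR · Δt = 460.2 × 10800 s = 4.970 × 10^6 L.
Over A = 29 ha, depth = V / A = 17.1 mm.

d ≈ 17.1 mm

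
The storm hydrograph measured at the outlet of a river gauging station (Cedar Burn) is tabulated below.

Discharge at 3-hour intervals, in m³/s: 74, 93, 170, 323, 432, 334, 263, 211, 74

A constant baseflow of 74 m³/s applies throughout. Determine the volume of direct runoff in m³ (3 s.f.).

V ≈ 1.41 × 10^7 m³

Direct-runoff ordinates (Q − Q_b): 0.0, 19.0, 96.0, 249.0, 358.0, 260.0, 189.0, 137.0, 0.0 m³/s.
ΣQ_DR = 1308 m³/s.
With Δt = 3 h = 10800 s, V = ΣQ_DR · Δt = 1308 × 10800 = 1.41 × 10^7 m³.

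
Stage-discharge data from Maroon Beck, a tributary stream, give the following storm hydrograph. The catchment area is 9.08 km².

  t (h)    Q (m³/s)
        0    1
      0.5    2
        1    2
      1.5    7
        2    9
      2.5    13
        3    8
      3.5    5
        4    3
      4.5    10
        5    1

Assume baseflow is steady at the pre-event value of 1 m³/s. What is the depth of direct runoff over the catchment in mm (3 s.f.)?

d ≈ 9.91 mm

Direct runoff: 0.0, 1.0, 1.0, 6.0, 8.0, 12.0, 7.0, 4.0, 2.0, 9.0, 0.0 m³/s; ΣQ_DR = 50.00 m³/s.
V = ΣQ_DR · Δt = 50.00 × 1800 s = 90000 m³.
Over A = 9.08 km², depth = V / A = 9.91 mm.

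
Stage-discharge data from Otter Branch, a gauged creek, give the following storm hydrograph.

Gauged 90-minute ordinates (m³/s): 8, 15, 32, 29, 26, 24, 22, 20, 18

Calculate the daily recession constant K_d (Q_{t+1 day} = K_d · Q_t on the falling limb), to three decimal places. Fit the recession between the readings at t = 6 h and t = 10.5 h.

K_d ≈ 0.247

Between t = 6 h and t = 10.5 h the flow falls from 26 to 20 m³/s over 3×1.5 h = 4.5 h.
Per-interval ratio K = (20/26)^(1/3) = 0.9163; K_d = K^(24/1.5) = 0.247.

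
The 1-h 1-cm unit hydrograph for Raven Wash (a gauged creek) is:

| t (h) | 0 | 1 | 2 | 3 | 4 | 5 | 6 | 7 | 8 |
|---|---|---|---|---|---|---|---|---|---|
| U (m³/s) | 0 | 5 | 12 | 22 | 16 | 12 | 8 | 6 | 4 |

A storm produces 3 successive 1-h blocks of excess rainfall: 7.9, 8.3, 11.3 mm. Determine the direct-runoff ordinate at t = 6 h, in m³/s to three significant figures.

Q ≈ 34.4 m³/s

By discrete convolution, Q_j = Σ (P_i / 10 mm) · U_{j−i}.
At t = 6 h (j=6): Q = (7.9/10)·8 + (8.3/10)·12 + (11.3/10)·16 = 34.4 m³/s.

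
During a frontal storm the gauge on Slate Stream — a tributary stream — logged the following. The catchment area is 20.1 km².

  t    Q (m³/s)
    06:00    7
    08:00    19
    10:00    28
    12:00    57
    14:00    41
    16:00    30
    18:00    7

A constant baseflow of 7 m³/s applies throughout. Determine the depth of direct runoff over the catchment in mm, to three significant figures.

Direct runoff: 0.0, 12.0, 21.0, 50.0, 34.0, 23.0, 0.0 m³/s; ΣQ_DR = 140.0 m³/s.
V = ΣQ_DR · Δt = 140.0 × 7200 s = 1.008 × 10^6 m³.
Over A = 20.1 km², depth = V / A = 50.1 mm.

d ≈ 50.1 mm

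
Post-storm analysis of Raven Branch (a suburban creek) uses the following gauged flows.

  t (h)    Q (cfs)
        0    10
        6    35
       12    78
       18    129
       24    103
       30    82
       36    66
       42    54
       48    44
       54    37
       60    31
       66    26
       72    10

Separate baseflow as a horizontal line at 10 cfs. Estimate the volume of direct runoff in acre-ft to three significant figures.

Direct-runoff ordinates (Q − Q_b): 0.0, 25.0, 68.0, 119.0, 93.0, 72.0, 56.0, 44.0, 34.0, 27.0, 21.0, 16.0, 0.0 cfs.
ΣQ_DR = 575.0 cfs.
With Δt = 6 h = 21600 s, V = ΣQ_DR · Δt = 575.0 × 21600 = 1.24 × 10^7 ft³ = 285 acre-ft.

V ≈ 285 acre-ft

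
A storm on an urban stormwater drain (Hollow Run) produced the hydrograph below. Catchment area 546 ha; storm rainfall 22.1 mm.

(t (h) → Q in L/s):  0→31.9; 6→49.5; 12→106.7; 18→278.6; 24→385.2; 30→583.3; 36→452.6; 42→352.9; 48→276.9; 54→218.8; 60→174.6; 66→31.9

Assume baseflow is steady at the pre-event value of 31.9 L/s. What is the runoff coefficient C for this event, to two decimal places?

C ≈ 0.46

ΣQ_DR = 2560 L/s; V = ΣQ_DR·Δt = 5.530 × 10^7 L.
Runoff depth d = V / A = 10.13 mm.
C = d / P = 10.13 / 22.1 = 0.46.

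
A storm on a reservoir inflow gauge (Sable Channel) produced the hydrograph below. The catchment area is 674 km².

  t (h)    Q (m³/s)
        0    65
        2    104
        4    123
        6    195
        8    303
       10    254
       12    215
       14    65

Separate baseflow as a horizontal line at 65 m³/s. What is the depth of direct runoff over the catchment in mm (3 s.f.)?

d ≈ 8.59 mm

Direct runoff: 0.0, 39.0, 58.0, 130.0, 238.0, 189.0, 150.0, 0.0 m³/s; ΣQ_DR = 804.0 m³/s.
V = ΣQ_DR · Δt = 804.0 × 7200 s = 5.789 × 10^6 m³.
Over A = 674 km², depth = V / A = 8.59 mm.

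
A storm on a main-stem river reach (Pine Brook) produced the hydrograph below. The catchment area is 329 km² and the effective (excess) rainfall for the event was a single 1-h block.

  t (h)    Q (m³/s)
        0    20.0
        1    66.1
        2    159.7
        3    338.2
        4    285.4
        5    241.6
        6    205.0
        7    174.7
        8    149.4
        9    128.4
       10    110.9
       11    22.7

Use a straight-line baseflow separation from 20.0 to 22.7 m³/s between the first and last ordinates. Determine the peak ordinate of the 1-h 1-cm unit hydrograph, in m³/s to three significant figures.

Direct runoff: 0.00, 45.85, 139.21, 317.46, 264.42, 220.37, 183.53, 152.98, 127.44, 106.19, 88.45, 0.00 m³/s; ΣQ_DR = 1646 m³/s, peak = 317.46 m³/s.
Runoff depth d = ΣQ_DR·Δt / A = 1646 × 3600 / (329 km²) = 18.01 mm.
The 1-cm UH is the DRH scaled by (10 mm)/d, so U_p = 317.46 × 10/18.01 = 176 m³/s.

U_p ≈ 176 m³/s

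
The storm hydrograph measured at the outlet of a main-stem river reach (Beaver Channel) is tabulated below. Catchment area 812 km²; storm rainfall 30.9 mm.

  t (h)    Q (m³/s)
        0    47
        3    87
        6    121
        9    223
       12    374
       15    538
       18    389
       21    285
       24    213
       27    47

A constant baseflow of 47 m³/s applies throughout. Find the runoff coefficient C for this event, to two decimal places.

ΣQ_DR = 1854 m³/s; V = ΣQ_DR·Δt = 2.002 × 10^7 m³.
Runoff depth d = V / A = 24.66 mm.
C = d / P = 24.66 / 30.9 = 0.80.

C ≈ 0.80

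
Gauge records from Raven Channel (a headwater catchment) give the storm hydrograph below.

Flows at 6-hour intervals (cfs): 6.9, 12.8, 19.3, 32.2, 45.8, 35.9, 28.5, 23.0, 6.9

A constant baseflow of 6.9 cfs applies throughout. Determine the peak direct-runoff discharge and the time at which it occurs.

Subtracting baseflow gives direct-runoff ordinates: 0.0, 5.9, 12.4, 25.3, 38.9, 29.0, 21.6, 16.1, 0.0 cfs.
The maximum is 38.9 cfs, occurring at the reading for t = 24 h.

Q_p = 38.9 cfs at t = 24 h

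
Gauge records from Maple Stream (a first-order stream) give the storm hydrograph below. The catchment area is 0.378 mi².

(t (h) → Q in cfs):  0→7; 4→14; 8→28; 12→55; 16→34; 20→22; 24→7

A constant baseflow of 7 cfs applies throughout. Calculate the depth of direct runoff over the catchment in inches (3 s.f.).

d ≈ 1.93 in

Direct runoff: 0.0, 7.0, 21.0, 48.0, 27.0, 15.0, 0.0 cfs; ΣQ_DR = 118.0 cfs.
V = ΣQ_DR · Δt = 118.0 × 14400 s = 1.699 × 10^6 ft³.
Over A = 0.378 mi², depth = V / A = 1.93 in.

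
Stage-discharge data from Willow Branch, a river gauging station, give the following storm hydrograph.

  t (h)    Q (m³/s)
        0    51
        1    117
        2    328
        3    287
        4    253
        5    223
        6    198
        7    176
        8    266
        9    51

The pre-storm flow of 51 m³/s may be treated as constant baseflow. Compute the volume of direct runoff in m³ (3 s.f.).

V ≈ 5.18 × 10^6 m³

Direct-runoff ordinates (Q − Q_b): 0.0, 66.0, 277.0, 236.0, 202.0, 172.0, 147.0, 125.0, 215.0, 0.0 m³/s.
ΣQ_DR = 1440 m³/s.
With Δt = 1 h = 3600 s, V = ΣQ_DR · Δt = 1440 × 3600 = 5.18 × 10^6 m³.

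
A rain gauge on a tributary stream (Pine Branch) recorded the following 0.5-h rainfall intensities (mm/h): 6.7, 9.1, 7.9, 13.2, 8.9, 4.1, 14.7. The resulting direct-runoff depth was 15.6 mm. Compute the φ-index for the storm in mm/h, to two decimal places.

φ ≈ 4.88 mm/h

Only the 6 blocks with intensity above φ contribute runoff: 6.7, 9.1, 7.9, 13.2, 8.9, 14.7 mm/h.
Σ(I−φ)·Δt = d  ⇒  (6.7+9.1+7.9+13.2+8.9+14.7 − 6φ)·0.5 = 15.6
φ = (60.50 − 15.6/0.5) / 6 = 4.88 mm/h.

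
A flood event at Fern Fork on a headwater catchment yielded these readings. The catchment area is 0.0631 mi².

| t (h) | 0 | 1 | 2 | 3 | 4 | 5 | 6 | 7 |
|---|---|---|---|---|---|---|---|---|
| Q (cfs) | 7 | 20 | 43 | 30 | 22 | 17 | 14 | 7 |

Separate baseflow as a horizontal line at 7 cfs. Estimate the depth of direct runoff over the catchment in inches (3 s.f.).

Direct runoff: 0.0, 13.0, 36.0, 23.0, 15.0, 10.0, 7.0, 0.0 cfs; ΣQ_DR = 104.0 cfs.
V = ΣQ_DR · Δt = 104.0 × 3600 s = 3.744 × 10^5 ft³.
Over A = 0.0631 mi², depth = V / A = 2.55 in.

d ≈ 2.55 in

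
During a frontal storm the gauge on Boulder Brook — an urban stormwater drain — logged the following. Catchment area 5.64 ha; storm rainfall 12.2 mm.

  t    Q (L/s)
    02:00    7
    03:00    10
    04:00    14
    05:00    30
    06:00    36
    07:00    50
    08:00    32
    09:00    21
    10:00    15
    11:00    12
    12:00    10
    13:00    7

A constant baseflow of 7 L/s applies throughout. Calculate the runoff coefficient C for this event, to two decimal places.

C ≈ 0.84

ΣQ_DR = 160.0 L/s; V = ΣQ_DR·Δt = 5.760 × 10^5 L.
Runoff depth d = V / A = 10.21 mm.
C = d / P = 10.21 / 12.2 = 0.84.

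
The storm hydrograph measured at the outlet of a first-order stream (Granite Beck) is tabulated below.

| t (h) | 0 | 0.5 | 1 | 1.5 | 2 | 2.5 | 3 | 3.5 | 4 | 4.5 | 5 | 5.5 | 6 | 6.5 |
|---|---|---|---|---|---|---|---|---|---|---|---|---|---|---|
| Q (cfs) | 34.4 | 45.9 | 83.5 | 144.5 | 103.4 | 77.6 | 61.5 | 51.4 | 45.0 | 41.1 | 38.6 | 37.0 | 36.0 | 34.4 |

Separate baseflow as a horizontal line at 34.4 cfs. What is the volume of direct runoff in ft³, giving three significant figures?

Direct-runoff ordinates (Q − Q_b): 0.0, 11.5, 49.1, 110.1, 69.0, 43.2, 27.1, 17.0, 10.6, 6.7, 4.2, 2.6, 1.6, 0.0 cfs.
ΣQ_DR = 352.7 cfs.
With Δt = 0.5 h = 1800 s, V = ΣQ_DR · Δt = 352.7 × 1800 = 6.35 × 10^5 ft³.

V ≈ 6.35 × 10^5 ft³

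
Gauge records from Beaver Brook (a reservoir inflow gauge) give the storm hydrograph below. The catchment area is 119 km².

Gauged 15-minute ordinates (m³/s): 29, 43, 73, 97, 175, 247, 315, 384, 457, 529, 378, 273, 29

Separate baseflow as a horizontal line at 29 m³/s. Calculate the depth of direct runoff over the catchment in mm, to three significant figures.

d ≈ 20.1 mm

Direct runoff: 0.0, 14.0, 44.0, 68.0, 146.0, 218.0, 286.0, 355.0, 428.0, 500.0, 349.0, 244.0, 0.0 m³/s; ΣQ_DR = 2652 m³/s.
V = ΣQ_DR · Δt = 2652 × 900 s = 2.387 × 10^6 m³.
Over A = 119 km², depth = V / A = 20.1 mm.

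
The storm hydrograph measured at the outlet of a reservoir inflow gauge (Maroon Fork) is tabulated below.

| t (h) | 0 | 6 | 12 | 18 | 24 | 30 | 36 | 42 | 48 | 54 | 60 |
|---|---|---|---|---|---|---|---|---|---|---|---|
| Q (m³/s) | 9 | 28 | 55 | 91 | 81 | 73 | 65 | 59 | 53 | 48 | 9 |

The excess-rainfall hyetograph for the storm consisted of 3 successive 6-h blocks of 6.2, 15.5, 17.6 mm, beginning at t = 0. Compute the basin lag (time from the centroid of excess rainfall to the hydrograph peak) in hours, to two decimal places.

Centroid of excess rainfall: t_c = Σ P_i·t̄_i / ΣP_i = 10.7405 h (block centres at 3, 9, 15 h).
Hydrograph peak occurs at t = 18 h, so basin lag t_L = 18 − 10.7405 = 7.26 h.

t_L ≈ 7.26 h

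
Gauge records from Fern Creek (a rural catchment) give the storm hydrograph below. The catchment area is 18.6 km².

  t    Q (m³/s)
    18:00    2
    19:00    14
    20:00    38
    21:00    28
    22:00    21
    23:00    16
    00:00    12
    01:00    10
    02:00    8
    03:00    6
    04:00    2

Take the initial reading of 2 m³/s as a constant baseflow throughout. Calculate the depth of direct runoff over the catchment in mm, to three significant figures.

d ≈ 26.1 mm

Direct runoff: 0.0, 12.0, 36.0, 26.0, 19.0, 14.0, 10.0, 8.0, 6.0, 4.0, 0.0 m³/s; ΣQ_DR = 135.0 m³/s.
V = ΣQ_DR · Δt = 135.0 × 3600 s = 4.860 × 10^5 m³.
Over A = 18.6 km², depth = V / A = 26.1 mm.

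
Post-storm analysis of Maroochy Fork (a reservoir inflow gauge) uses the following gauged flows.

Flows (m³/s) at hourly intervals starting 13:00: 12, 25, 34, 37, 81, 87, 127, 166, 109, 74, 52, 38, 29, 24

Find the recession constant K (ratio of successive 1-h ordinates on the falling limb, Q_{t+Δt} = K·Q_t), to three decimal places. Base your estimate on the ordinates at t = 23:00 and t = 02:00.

Using the recession-limb readings at t = 23:00 and t = 02:00: Q falls from 52 to 24 m³/s over 3 intervals.
K = (Q₂/Q₁)^(1/3) = (24/52)^(1/3) = 0.773.

K ≈ 0.773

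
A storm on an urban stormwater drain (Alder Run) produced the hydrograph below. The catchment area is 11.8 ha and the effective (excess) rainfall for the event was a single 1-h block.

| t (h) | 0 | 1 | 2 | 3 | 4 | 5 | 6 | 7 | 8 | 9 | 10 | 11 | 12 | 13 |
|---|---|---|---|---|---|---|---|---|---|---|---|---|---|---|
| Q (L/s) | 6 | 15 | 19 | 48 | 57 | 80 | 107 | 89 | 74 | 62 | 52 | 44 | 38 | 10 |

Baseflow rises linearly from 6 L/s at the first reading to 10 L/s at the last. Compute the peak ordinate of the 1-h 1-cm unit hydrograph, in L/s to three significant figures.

Direct runoff: 0.00, 8.69, 12.38, 41.08, 49.77, 72.46, 99.15, 80.85, 65.54, 53.23, 42.92, 34.62, 28.31, 0.00 L/s; ΣQ_DR = 589.0 L/s, peak = 99.15 L/s.
Runoff depth d = ΣQ_DR·Δt / A = 589.0 × 3600 / (11.8 ha) = 17.97 mm.
The 1-cm UH is the DRH scaled by (10 mm)/d, so U_p = 99.15 × 10/17.97 = 55.2 L/s.

U_p ≈ 55.2 L/s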